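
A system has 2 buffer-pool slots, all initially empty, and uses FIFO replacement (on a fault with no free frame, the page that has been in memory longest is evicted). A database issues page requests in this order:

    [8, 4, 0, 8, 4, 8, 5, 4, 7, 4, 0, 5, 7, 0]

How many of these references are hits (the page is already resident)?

2

8 → miss, frames (8)
4 → miss, frames (8 4)
0 → miss, evict 8, frames (4 0)
8 → miss, evict 4, frames (0 8)
4 → miss, evict 0, frames (8 4)
8 → hit
5 → miss, evict 8, frames (4 5)
4 → hit
7 → miss, evict 4, frames (5 7)
4 → miss, evict 5, frames (7 4)
0 → miss, evict 7, frames (4 0)
5 → miss, evict 4, frames (0 5)
7 → miss, evict 0, frames (5 7)
0 → miss, evict 5, frames (7 0)
Hits: 2.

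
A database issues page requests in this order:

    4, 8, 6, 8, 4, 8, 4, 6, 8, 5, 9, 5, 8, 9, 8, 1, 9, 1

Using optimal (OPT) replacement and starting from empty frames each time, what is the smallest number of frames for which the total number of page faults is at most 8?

f=1: 18 faults
f=2: 9 faults
f=3: 6 faults
f=4: 6 faults
f=5: 6 faults
f=6: 6 faults
Smallest f with faults ≤ 8 is 3.

3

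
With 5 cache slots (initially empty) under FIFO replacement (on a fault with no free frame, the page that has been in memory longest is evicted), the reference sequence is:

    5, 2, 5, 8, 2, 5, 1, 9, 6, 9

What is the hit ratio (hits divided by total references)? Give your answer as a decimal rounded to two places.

5: fault, frames [5]
2: fault, frames [5, 2]
5: hit
8: fault, frames [5, 2, 8]
2: hit
5: hit
1: fault, frames [5, 2, 8, 1]
9: fault, frames [5, 2, 8, 1, 9]
6: fault, evict 5, frames [2, 8, 1, 9, 6]
9: hit
Hits: 4 of 10 references → 4/10 = 0.4000.

0.40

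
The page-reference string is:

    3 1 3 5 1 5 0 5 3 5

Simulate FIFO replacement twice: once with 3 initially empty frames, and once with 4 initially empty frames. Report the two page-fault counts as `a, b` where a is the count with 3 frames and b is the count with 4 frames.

5, 4

3 frames: F F . F . . F . F . → 5 faults.
4 frames: F F . F . . F . . . → 4 faults.
4 < 5: adding a frame reduced faults, as is typical.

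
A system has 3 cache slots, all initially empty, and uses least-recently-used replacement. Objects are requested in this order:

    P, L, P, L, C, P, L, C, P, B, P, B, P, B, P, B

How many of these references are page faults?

4

P → miss, frames (P)
L → miss, frames (P L)
P → hit
L → hit
C → miss, frames (P L C)
P → hit
L → hit
C → hit
P → hit
B → miss, evict L, frames (C P B)
P → hit
B → hit
P → hit
B → hit
P → hit
B → hit
Page faults: 4.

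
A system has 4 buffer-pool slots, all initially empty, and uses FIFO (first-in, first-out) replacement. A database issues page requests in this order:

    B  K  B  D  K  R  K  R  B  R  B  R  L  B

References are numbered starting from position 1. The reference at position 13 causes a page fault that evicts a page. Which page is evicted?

B

pos 1: B -> fault, frames (B)
pos 2: K -> fault, frames (B K)
pos 3: B -> hit
pos 4: D -> fault, frames (B K D)
pos 5: K -> hit
pos 6: R -> fault, frames (B K D R)
pos 7: K -> hit
pos 8: R -> hit
pos 9: B -> hit
pos 10: R -> hit
pos 11: B -> hit
pos 12: R -> hit
pos 13: L -> fault, evict B, frames (K D R L)
At position 13, page B is evicted.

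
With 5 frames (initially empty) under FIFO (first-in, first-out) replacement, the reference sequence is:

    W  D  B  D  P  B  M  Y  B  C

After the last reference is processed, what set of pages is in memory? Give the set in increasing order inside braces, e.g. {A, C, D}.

W -> miss, frames [W]
D -> miss, frames [W, D]
B -> miss, frames [W, D, B]
D -> hit
P -> miss, frames [W, D, B, P]
B -> hit
M -> miss, frames [W, D, B, P, M]
Y -> miss, evict W, frames [D, B, P, M, Y]
B -> hit
C -> miss, evict D, frames [B, P, M, Y, C]

{B, C, M, P, Y}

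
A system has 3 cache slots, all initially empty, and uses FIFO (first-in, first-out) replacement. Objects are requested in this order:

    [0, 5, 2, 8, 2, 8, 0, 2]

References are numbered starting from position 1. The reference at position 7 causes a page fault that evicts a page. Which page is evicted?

pos 1: 0: miss, frames (0)
pos 2: 5: miss, frames (0 5)
pos 3: 2: miss, frames (0 5 2)
pos 4: 8: miss, evict 0, frames (5 2 8)
pos 5: 2: hit
pos 6: 8: hit
pos 7: 0: miss, evict 5, frames (2 8 0)
At position 7, page 5 is evicted.

5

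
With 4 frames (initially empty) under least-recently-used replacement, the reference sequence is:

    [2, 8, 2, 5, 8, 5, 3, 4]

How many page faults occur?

2 -> miss, frames {2}
8 -> miss, frames {2,8}
2 -> hit
5 -> miss, frames {8,2,5}
8 -> hit
5 -> hit
3 -> miss, frames {2,8,5,3}
4 -> miss, evict 2, frames {8,5,3,4}
Page faults: 5.

5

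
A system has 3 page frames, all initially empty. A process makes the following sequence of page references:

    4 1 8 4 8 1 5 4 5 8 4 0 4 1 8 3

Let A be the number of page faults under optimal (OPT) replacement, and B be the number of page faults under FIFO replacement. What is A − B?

-2

Under OPT: F F F . . . F . . . . F . F . F → 7 faults.
Under FIFO: F F F . . . F F . . . F . F F F → 9 faults.
A − B = 7 − 9 = -2.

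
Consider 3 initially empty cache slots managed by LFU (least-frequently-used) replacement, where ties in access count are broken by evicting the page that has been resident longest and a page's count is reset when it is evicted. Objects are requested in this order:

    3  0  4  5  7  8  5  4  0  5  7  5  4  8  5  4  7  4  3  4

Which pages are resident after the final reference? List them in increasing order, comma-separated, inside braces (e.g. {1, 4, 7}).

3 → fault, frames (3)
0 → fault, frames (3 0)
4 → fault, frames (3 0 4)
5 → fault, evict 3, frames (0 4 5)
7 → fault, evict 0, frames (4 5 7)
8 → fault, evict 4, frames (5 7 8)
5 → hit
4 → fault, evict 7, frames (5 8 4)
0 → fault, evict 8, frames (5 4 0)
5 → hit
7 → fault, evict 4, frames (5 0 7)
5 → hit
4 → fault, evict 0, frames (5 7 4)
8 → fault, evict 7, frames (5 4 8)
5 → hit
4 → hit
7 → fault, evict 8, frames (5 4 7)
4 → hit
3 → fault, evict 7, frames (5 4 3)
4 → hit

{3, 4, 5}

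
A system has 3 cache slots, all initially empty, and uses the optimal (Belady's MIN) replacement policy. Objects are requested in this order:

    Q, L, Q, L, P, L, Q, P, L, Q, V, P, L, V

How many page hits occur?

10

Q: miss, frames {Q}
L: miss, frames {Q,L}
Q: hit
L: hit
P: miss, frames {Q,L,P}
L: hit
Q: hit
P: hit
L: hit
Q: hit
V: miss, evict Q, frames {L,P,V}
P: hit
L: hit
V: hit
Hits: 10.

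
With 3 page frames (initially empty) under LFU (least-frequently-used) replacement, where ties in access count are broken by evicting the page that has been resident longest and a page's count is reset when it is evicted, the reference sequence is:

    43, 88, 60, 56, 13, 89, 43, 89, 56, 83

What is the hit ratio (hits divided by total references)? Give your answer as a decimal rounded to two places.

43 → miss, frames [43]
88 → miss, frames [43, 88]
60 → miss, frames [43, 88, 60]
56 → miss, evict 43, frames [88, 60, 56]
13 → miss, evict 88, frames [60, 56, 13]
89 → miss, evict 60, frames [56, 13, 89]
43 → miss, evict 56, frames [13, 89, 43]
89 → hit
56 → miss, evict 13, frames [89, 43, 56]
83 → miss, evict 43, frames [89, 56, 83]
Hits: 1 of 10 references → 1/10 = 0.1000.

0.10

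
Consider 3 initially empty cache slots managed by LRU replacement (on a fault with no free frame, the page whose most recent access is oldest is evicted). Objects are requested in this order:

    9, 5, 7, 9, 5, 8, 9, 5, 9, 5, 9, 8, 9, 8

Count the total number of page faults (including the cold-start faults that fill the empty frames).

9 → miss, frames [9]
5 → miss, frames [9, 5]
7 → miss, frames [9, 5, 7]
9 → hit
5 → hit
8 → miss, evict 7, frames [9, 5, 8]
9 → hit
5 → hit
9 → hit
5 → hit
9 → hit
8 → hit
9 → hit
8 → hit
Page faults: 4.

4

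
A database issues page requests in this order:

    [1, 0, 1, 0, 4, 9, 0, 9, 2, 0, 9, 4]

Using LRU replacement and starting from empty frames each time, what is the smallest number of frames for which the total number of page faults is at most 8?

3

f=1: 12 faults
f=2: 9 faults
f=3: 6 faults
f=4: 5 faults
f=5: 5 faults
Smallest f with faults ≤ 8 is 3.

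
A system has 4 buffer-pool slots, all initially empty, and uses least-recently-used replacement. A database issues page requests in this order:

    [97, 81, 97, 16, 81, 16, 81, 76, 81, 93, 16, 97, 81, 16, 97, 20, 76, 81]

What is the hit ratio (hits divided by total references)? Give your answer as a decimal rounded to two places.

97 → fault, frames (97)
81 → fault, frames (97 81)
97 → hit
16 → fault, frames (81 97 16)
81 → hit
16 → hit
81 → hit
76 → fault, frames (97 16 81 76)
81 → hit
93 → fault, evict 97, frames (16 76 81 93)
16 → hit
97 → fault, evict 76, frames (81 93 16 97)
81 → hit
16 → hit
97 → hit
20 → fault, evict 93, frames (81 16 97 20)
76 → fault, evict 81, frames (16 97 20 76)
81 → fault, evict 16, frames (97 20 76 81)
Hits: 9 of 18 references → 9/18 = 0.5000.

0.50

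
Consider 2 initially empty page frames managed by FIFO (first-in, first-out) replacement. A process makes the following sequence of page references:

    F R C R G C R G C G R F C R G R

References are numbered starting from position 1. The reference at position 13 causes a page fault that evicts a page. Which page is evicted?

pos 1: F → miss, frames (F)
pos 2: R → miss, frames (F R)
pos 3: C → miss, evict F, frames (R C)
pos 4: R → hit
pos 5: G → miss, evict R, frames (C G)
pos 6: C → hit
pos 7: R → miss, evict C, frames (G R)
pos 8: G → hit
pos 9: C → miss, evict G, frames (R C)
pos 10: G → miss, evict R, frames (C G)
pos 11: R → miss, evict C, frames (G R)
pos 12: F → miss, evict G, frames (R F)
pos 13: C → miss, evict R, frames (F C)
At position 13, page R is evicted.

R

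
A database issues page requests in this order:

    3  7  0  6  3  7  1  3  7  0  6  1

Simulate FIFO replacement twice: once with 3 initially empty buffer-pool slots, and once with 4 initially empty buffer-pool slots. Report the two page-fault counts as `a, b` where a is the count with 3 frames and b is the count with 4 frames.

3 frames: F F F F F F F . . F F . → 9 faults.
4 frames: F F F F . . F F F F F F → 10 faults.
10 > 9: adding a frame increased faults — Belady's anomaly.

9, 10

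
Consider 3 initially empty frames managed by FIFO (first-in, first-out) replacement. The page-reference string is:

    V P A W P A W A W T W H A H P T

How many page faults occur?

V -> miss, frames {V}
P -> miss, frames {V,P}
A -> miss, frames {V,P,A}
W -> miss, evict V, frames {P,A,W}
P -> hit
A -> hit
W -> hit
A -> hit
W -> hit
T -> miss, evict P, frames {A,W,T}
W -> hit
H -> miss, evict A, frames {W,T,H}
A -> miss, evict W, frames {T,H,A}
H -> hit
P -> miss, evict T, frames {H,A,P}
T -> miss, evict H, frames {A,P,T}
Page faults: 9.

9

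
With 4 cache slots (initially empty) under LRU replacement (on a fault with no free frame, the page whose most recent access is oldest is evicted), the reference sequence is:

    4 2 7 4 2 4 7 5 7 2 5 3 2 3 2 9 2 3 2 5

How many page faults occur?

4: fault, frames [4]
2: fault, frames [4, 2]
7: fault, frames [4, 2, 7]
4: hit
2: hit
4: hit
7: hit
5: fault, frames [2, 4, 7, 5]
7: hit
2: hit
5: hit
3: fault, evict 4, frames [7, 2, 5, 3]
2: hit
3: hit
2: hit
9: fault, evict 7, frames [5, 3, 2, 9]
2: hit
3: hit
2: hit
5: hit
Page faults: 6.

6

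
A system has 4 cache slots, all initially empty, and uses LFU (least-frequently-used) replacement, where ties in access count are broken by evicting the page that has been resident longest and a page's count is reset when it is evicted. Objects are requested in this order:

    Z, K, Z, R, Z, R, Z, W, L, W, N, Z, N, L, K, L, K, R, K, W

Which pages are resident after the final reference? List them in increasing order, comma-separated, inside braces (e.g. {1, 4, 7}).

Z -> miss, frames {Z}
K -> miss, frames {Z,K}
Z -> hit
R -> miss, frames {Z,K,R}
Z -> hit
R -> hit
Z -> hit
W -> miss, frames {Z,K,R,W}
L -> miss, evict K, frames {Z,R,W,L}
W -> hit
N -> miss, evict L, frames {Z,R,W,N}
Z -> hit
N -> hit
L -> miss, evict R, frames {Z,W,N,L}
K -> miss, evict L, frames {Z,W,N,K}
L -> miss, evict K, frames {Z,W,N,L}
K -> miss, evict L, frames {Z,W,N,K}
R -> miss, evict K, frames {Z,W,N,R}
K -> miss, evict R, frames {Z,W,N,K}
W -> hit

{K, N, W, Z}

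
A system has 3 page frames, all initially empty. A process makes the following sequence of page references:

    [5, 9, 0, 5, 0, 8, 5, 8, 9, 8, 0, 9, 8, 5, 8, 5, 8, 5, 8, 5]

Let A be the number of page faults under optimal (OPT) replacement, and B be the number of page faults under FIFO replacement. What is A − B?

Under OPT: F F F . . F . . . . F . . F . . . . . . → 6 faults.
Under FIFO: F F F . . F F . F . F . F F . . . . . . → 9 faults.
A − B = 6 − 9 = -3.

-3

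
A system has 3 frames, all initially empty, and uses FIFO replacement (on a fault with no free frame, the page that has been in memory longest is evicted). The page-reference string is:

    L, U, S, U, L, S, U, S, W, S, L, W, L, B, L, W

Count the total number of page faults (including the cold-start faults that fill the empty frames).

6

L -> miss, frames {L}
U -> miss, frames {L,U}
S -> miss, frames {L,U,S}
U -> hit
L -> hit
S -> hit
U -> hit
S -> hit
W -> miss, evict L, frames {U,S,W}
S -> hit
L -> miss, evict U, frames {S,W,L}
W -> hit
L -> hit
B -> miss, evict S, frames {W,L,B}
L -> hit
W -> hit
Page faults: 6.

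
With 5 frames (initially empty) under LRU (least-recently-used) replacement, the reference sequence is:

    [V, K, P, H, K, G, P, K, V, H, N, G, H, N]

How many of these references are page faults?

7

V -> fault, frames (V)
K -> fault, frames (V K)
P -> fault, frames (V K P)
H -> fault, frames (V K P H)
K -> hit
G -> fault, frames (V P H K G)
P -> hit
K -> hit
V -> hit
H -> hit
N -> fault, evict G, frames (P K V H N)
G -> fault, evict P, frames (K V H N G)
H -> hit
N -> hit
Page faults: 7.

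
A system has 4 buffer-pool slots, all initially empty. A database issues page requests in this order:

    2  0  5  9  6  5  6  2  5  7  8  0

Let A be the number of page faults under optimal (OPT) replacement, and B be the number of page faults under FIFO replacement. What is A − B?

Under OPT: F F F F F . . . . F F . → 7 faults.
Under FIFO: F F F F F . . F . F F F → 9 faults.
A − B = 7 − 9 = -2.

-2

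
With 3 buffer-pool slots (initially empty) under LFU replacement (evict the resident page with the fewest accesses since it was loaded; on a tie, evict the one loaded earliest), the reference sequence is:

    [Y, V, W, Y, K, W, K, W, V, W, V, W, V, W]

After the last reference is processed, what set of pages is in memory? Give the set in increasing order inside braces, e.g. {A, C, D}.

Y -> fault, frames (Y)
V -> fault, frames (Y V)
W -> fault, frames (Y V W)
Y -> hit
K -> fault, evict V, frames (Y W K)
W -> hit
K -> hit
W -> hit
V -> fault, evict Y, frames (W K V)
W -> hit
V -> hit
W -> hit
V -> hit
W -> hit

{K, V, W}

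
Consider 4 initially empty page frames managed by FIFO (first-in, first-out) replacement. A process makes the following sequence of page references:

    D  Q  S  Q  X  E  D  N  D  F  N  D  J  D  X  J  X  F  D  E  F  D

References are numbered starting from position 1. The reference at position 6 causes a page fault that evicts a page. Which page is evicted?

pos 1: D: fault, frames [D]
pos 2: Q: fault, frames [D, Q]
pos 3: S: fault, frames [D, Q, S]
pos 4: Q: hit
pos 5: X: fault, frames [D, Q, S, X]
pos 6: E: fault, evict D, frames [Q, S, X, E]
At position 6, page D is evicted.

D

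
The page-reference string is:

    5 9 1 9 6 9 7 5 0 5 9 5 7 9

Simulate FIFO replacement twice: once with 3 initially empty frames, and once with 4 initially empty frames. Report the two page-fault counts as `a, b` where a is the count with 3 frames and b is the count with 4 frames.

9, 8

3 frames: F F F . F . F F F . F . F . → 9 faults.
4 frames: F F F . F . F F F . F . . . → 8 faults.
8 < 9: adding a frame reduced faults, as is typical.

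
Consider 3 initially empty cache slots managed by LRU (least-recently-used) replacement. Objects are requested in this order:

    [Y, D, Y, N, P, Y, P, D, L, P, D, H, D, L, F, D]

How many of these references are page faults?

9

Y → fault, frames {Y}
D → fault, frames {Y,D}
Y → hit
N → fault, frames {D,Y,N}
P → fault, evict D, frames {Y,N,P}
Y → hit
P → hit
D → fault, evict N, frames {Y,P,D}
L → fault, evict Y, frames {P,D,L}
P → hit
D → hit
H → fault, evict L, frames {P,D,H}
D → hit
L → fault, evict P, frames {H,D,L}
F → fault, evict H, frames {D,L,F}
D → hit
Page faults: 9.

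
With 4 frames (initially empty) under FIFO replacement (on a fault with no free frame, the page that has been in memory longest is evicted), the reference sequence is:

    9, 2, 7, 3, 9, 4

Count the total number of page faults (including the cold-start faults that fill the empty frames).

5

9 -> fault, frames [9]
2 -> fault, frames [9, 2]
7 -> fault, frames [9, 2, 7]
3 -> fault, frames [9, 2, 7, 3]
9 -> hit
4 -> fault, evict 9, frames [2, 7, 3, 4]
Page faults: 5.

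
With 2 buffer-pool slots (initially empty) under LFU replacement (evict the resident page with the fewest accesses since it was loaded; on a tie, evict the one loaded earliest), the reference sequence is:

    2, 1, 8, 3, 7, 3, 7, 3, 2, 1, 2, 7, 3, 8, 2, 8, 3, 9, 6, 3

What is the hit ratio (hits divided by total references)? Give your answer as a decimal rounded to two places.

2 -> miss, frames {2}
1 -> miss, frames {2,1}
8 -> miss, evict 2, frames {1,8}
3 -> miss, evict 1, frames {8,3}
7 -> miss, evict 8, frames {3,7}
3 -> hit
7 -> hit
3 -> hit
2 -> miss, evict 7, frames {3,2}
1 -> miss, evict 2, frames {3,1}
2 -> miss, evict 1, frames {3,2}
7 -> miss, evict 2, frames {3,7}
3 -> hit
8 -> miss, evict 7, frames {3,8}
2 -> miss, evict 8, frames {3,2}
8 -> miss, evict 2, frames {3,8}
3 -> hit
9 -> miss, evict 8, frames {3,9}
6 -> miss, evict 9, frames {3,6}
3 -> hit
Hits: 6 of 20 references → 6/20 = 0.3000.

0.30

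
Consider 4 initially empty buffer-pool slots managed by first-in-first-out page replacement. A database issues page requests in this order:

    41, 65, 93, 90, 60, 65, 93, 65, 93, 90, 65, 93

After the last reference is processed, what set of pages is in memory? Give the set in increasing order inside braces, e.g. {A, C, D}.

{60, 65, 90, 93}

41 -> fault, frames {41}
65 -> fault, frames {41,65}
93 -> fault, frames {41,65,93}
90 -> fault, frames {41,65,93,90}
60 -> fault, evict 41, frames {65,93,90,60}
65 -> hit
93 -> hit
65 -> hit
93 -> hit
90 -> hit
65 -> hit
93 -> hit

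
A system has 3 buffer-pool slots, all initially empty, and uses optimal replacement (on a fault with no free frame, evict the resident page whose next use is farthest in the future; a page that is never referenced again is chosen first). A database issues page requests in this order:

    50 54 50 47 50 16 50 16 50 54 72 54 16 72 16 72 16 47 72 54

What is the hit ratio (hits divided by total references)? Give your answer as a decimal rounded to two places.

0.70

50 → miss, frames (50)
54 → miss, frames (50 54)
50 → hit
47 → miss, frames (50 54 47)
50 → hit
16 → miss, evict 47, frames (50 54 16)
50 → hit
16 → hit
50 → hit
54 → hit
72 → miss, evict 50, frames (54 16 72)
54 → hit
16 → hit
72 → hit
16 → hit
72 → hit
16 → hit
47 → miss, evict 16, frames (54 72 47)
72 → hit
54 → hit
Hits: 14 of 20 references → 14/20 = 0.7000.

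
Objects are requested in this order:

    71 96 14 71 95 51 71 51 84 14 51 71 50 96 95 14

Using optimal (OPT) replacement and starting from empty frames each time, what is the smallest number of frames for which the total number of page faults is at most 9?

4

f=1: 16 faults
f=2: 11 faults
f=3: 10 faults
f=4: 9 faults
f=5: 8 faults
f=6: 7 faults
f=7: 7 faults
Smallest f with faults ≤ 9 is 4.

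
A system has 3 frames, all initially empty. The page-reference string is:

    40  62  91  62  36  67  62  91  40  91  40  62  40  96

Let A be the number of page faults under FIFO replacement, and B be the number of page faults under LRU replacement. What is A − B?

1

Under FIFO: F F F . F F F F F . . . . F → 9 faults.
Under LRU: F F F . F F . F F . . . . F → 8 faults.
A − B = 9 − 8 = 1.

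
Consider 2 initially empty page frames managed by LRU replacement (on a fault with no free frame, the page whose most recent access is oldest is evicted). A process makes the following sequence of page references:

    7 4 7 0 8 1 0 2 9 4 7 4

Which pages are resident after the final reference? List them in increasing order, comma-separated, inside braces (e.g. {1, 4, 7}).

{4, 7}

7 -> miss, frames {7}
4 -> miss, frames {7,4}
7 -> hit
0 -> miss, evict 4, frames {7,0}
8 -> miss, evict 7, frames {0,8}
1 -> miss, evict 0, frames {8,1}
0 -> miss, evict 8, frames {1,0}
2 -> miss, evict 1, frames {0,2}
9 -> miss, evict 0, frames {2,9}
4 -> miss, evict 2, frames {9,4}
7 -> miss, evict 9, frames {4,7}
4 -> hit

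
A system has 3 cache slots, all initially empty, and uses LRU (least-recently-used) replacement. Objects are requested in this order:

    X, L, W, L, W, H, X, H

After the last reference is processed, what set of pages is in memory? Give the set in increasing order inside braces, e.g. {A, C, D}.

{H, W, X}

X: fault, frames {X}
L: fault, frames {X,L}
W: fault, frames {X,L,W}
L: hit
W: hit
H: fault, evict X, frames {L,W,H}
X: fault, evict L, frames {W,H,X}
H: hit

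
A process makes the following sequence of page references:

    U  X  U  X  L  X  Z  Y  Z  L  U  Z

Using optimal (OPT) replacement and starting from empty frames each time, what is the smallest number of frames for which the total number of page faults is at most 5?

4

f=1: 12 faults
f=2: 7 faults
f=3: 6 faults
f=4: 5 faults
f=5: 5 faults
Smallest f with faults ≤ 5 is 4.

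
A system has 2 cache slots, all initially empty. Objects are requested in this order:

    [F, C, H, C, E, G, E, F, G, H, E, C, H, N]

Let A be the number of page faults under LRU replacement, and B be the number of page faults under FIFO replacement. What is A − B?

Under LRU: F F F . F F . F F F F F F F → 12 faults.
Under FIFO: F F F . F F . F . F F F F F → 11 faults.
A − B = 12 − 11 = 1.

1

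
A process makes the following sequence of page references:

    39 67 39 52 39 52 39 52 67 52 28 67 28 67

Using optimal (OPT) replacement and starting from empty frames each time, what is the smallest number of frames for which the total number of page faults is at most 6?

2

f=1: 14 faults
f=2: 5 faults
f=3: 4 faults
f=4: 4 faults
Smallest f with faults ≤ 6 is 2.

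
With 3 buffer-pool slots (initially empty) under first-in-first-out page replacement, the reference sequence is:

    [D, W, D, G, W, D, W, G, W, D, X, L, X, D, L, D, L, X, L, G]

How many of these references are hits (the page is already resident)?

D -> fault, frames [D]
W -> fault, frames [D, W]
D -> hit
G -> fault, frames [D, W, G]
W -> hit
D -> hit
W -> hit
G -> hit
W -> hit
D -> hit
X -> fault, evict D, frames [W, G, X]
L -> fault, evict W, frames [G, X, L]
X -> hit
D -> fault, evict G, frames [X, L, D]
L -> hit
D -> hit
L -> hit
X -> hit
L -> hit
G -> fault, evict X, frames [L, D, G]
Hits: 13.

13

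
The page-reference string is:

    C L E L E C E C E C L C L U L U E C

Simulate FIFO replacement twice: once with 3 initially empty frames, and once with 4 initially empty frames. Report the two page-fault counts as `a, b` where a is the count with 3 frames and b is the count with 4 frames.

3 frames: F F F . . . . . . . . . . F . . . F → 5 faults.
4 frames: F F F . . . . . . . . . . F . . . . → 4 faults.
4 < 5: adding a frame reduced faults, as is typical.

5, 4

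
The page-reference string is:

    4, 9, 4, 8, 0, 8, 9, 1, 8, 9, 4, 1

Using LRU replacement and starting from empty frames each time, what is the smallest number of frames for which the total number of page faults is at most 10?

f=1: 12 faults
f=2: 10 faults
f=3: 8 faults
f=4: 6 faults
f=5: 5 faults
Smallest f with faults ≤ 10 is 2.

2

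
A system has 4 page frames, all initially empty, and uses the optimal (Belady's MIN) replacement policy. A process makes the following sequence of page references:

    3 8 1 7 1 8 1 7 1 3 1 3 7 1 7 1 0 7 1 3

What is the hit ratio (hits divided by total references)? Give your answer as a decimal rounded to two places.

3 → fault, frames {3}
8 → fault, frames {3,8}
1 → fault, frames {3,8,1}
7 → fault, frames {3,8,1,7}
1 → hit
8 → hit
1 → hit
7 → hit
1 → hit
3 → hit
1 → hit
3 → hit
7 → hit
1 → hit
7 → hit
1 → hit
0 → fault, evict 8, frames {3,1,7,0}
7 → hit
1 → hit
3 → hit
Hits: 15 of 20 references → 15/20 = 0.7500.

0.75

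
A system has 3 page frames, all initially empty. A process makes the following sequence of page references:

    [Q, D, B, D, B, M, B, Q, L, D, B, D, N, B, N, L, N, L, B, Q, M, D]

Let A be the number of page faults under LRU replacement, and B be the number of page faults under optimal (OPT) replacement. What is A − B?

3

Under LRU: F F F . . F . F F F F . F . . F . . . F F F → 13 faults.
Under OPT: F F F . . F . . F F . . F . . . . . . F F F → 10 faults.
A − B = 13 − 10 = 3.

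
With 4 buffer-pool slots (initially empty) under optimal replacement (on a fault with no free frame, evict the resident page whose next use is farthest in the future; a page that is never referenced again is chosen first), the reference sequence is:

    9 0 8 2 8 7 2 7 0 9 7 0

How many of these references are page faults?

5

9 → miss, frames {9}
0 → miss, frames {9,0}
8 → miss, frames {9,0,8}
2 → miss, frames {9,0,8,2}
8 → hit
7 → miss, evict 8, frames {9,0,2,7}
2 → hit
7 → hit
0 → hit
9 → hit
7 → hit
0 → hit
Page faults: 5.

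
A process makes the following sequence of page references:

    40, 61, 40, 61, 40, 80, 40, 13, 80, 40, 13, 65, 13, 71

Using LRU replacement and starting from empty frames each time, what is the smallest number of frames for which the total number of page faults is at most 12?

2

f=1: 14 faults
f=2: 9 faults
f=3: 6 faults
f=4: 6 faults
f=5: 6 faults
f=6: 6 faults
Smallest f with faults ≤ 12 is 2.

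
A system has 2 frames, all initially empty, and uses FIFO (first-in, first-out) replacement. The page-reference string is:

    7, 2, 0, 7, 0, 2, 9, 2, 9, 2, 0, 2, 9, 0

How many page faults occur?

10

7 -> fault, frames (7)
2 -> fault, frames (7 2)
0 -> fault, evict 7, frames (2 0)
7 -> fault, evict 2, frames (0 7)
0 -> hit
2 -> fault, evict 0, frames (7 2)
9 -> fault, evict 7, frames (2 9)
2 -> hit
9 -> hit
2 -> hit
0 -> fault, evict 2, frames (9 0)
2 -> fault, evict 9, frames (0 2)
9 -> fault, evict 0, frames (2 9)
0 -> fault, evict 2, frames (9 0)
Page faults: 10.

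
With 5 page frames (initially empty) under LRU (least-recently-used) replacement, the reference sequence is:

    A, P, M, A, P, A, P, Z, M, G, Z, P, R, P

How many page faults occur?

A -> miss, frames {A}
P -> miss, frames {A,P}
M -> miss, frames {A,P,M}
A -> hit
P -> hit
A -> hit
P -> hit
Z -> miss, frames {M,A,P,Z}
M -> hit
G -> miss, frames {A,P,Z,M,G}
Z -> hit
P -> hit
R -> miss, evict A, frames {M,G,Z,P,R}
P -> hit
Page faults: 6.

6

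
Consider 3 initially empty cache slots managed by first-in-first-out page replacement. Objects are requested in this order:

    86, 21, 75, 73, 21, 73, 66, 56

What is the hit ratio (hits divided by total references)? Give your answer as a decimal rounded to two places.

0.25

86 → miss, frames {86}
21 → miss, frames {86,21}
75 → miss, frames {86,21,75}
73 → miss, evict 86, frames {21,75,73}
21 → hit
73 → hit
66 → miss, evict 21, frames {75,73,66}
56 → miss, evict 75, frames {73,66,56}
Hits: 2 of 8 references → 2/8 = 0.2500.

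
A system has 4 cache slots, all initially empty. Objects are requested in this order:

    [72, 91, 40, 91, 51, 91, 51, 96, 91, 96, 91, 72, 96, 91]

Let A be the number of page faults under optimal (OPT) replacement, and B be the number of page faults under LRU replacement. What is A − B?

-1

Under OPT: F F F . F . . F . . . . . . → 5 faults.
Under LRU: F F F . F . . F . . . F . . → 6 faults.
A − B = 5 − 6 = -1.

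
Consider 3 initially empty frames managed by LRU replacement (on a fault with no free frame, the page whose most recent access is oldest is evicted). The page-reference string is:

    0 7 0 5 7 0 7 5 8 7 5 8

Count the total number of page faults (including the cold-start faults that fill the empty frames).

0 -> fault, frames {0}
7 -> fault, frames {0,7}
0 -> hit
5 -> fault, frames {7,0,5}
7 -> hit
0 -> hit
7 -> hit
5 -> hit
8 -> fault, evict 0, frames {7,5,8}
7 -> hit
5 -> hit
8 -> hit
Page faults: 4.

4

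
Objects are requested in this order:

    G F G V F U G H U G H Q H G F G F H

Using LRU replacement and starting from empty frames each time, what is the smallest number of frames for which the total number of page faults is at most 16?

2

f=1: 18 faults
f=2: 14 faults
f=3: 8 faults
f=4: 7 faults
f=5: 6 faults
f=6: 6 faults
Smallest f with faults ≤ 16 is 2.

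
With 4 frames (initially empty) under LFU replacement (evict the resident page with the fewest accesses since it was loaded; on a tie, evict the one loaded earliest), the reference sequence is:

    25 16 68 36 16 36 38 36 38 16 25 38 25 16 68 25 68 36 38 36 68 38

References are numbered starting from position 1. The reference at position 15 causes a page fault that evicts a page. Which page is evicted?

25

pos 1: 25 → fault, frames (25)
pos 2: 16 → fault, frames (25 16)
pos 3: 68 → fault, frames (25 16 68)
pos 4: 36 → fault, frames (25 16 68 36)
pos 5: 16 → hit
pos 6: 36 → hit
pos 7: 38 → fault, evict 25, frames (16 68 36 38)
pos 8: 36 → hit
pos 9: 38 → hit
pos 10: 16 → hit
pos 11: 25 → fault, evict 68, frames (16 36 38 25)
pos 12: 38 → hit
pos 13: 25 → hit
pos 14: 16 → hit
pos 15: 68 → fault, evict 25, frames (16 36 38 68)
At position 15, page 25 is evicted.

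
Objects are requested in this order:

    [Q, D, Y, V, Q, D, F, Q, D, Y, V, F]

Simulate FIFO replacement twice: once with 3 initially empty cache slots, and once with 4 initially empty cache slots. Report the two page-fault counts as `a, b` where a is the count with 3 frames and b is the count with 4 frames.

3 frames: F F F F F F F . . F F . → 9 faults.
4 frames: F F F F . . F F F F F F → 10 faults.
10 > 9: adding a frame increased faults — Belady's anomaly.

9, 10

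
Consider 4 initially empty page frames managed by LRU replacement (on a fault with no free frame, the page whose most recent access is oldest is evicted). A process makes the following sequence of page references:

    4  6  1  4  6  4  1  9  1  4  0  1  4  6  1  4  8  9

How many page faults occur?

4: miss, frames {4}
6: miss, frames {4,6}
1: miss, frames {4,6,1}
4: hit
6: hit
4: hit
1: hit
9: miss, frames {6,4,1,9}
1: hit
4: hit
0: miss, evict 6, frames {9,1,4,0}
1: hit
4: hit
6: miss, evict 9, frames {0,1,4,6}
1: hit
4: hit
8: miss, evict 0, frames {6,1,4,8}
9: miss, evict 6, frames {1,4,8,9}
Page faults: 8.

8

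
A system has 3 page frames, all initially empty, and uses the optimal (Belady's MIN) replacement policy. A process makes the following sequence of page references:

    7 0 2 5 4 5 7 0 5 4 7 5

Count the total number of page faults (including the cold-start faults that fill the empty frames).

7 -> miss, frames (7)
0 -> miss, frames (7 0)
2 -> miss, frames (7 0 2)
5 -> miss, evict 2, frames (7 0 5)
4 -> miss, evict 0, frames (7 5 4)
5 -> hit
7 -> hit
0 -> miss, evict 7, frames (5 4 0)
5 -> hit
4 -> hit
7 -> miss, evict 0, frames (5 4 7)
5 -> hit
Page faults: 7.

7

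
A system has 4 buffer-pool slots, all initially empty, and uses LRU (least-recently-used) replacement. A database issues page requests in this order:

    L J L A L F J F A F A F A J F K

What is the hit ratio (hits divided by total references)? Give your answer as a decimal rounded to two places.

0.69

L: miss, frames (L)
J: miss, frames (L J)
L: hit
A: miss, frames (J L A)
L: hit
F: miss, frames (J A L F)
J: hit
F: hit
A: hit
F: hit
A: hit
F: hit
A: hit
J: hit
F: hit
K: miss, evict L, frames (A J F K)
Hits: 11 of 16 references → 11/16 = 0.6875.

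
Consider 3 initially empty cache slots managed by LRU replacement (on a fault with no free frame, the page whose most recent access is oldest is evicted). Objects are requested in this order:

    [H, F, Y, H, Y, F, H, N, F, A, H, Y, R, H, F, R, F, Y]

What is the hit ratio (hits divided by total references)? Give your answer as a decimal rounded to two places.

H: fault, frames {H}
F: fault, frames {H,F}
Y: fault, frames {H,F,Y}
H: hit
Y: hit
F: hit
H: hit
N: fault, evict Y, frames {F,H,N}
F: hit
A: fault, evict H, frames {N,F,A}
H: fault, evict N, frames {F,A,H}
Y: fault, evict F, frames {A,H,Y}
R: fault, evict A, frames {H,Y,R}
H: hit
F: fault, evict Y, frames {R,H,F}
R: hit
F: hit
Y: fault, evict H, frames {R,F,Y}
Hits: 8 of 18 references → 8/18 = 0.4444.

0.44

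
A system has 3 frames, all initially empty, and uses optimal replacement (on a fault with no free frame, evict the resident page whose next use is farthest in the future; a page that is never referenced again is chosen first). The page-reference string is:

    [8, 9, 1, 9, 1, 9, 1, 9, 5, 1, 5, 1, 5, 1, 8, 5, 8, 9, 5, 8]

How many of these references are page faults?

8: miss, frames {8}
9: miss, frames {8,9}
1: miss, frames {8,9,1}
9: hit
1: hit
9: hit
1: hit
9: hit
5: miss, evict 9, frames {8,1,5}
1: hit
5: hit
1: hit
5: hit
1: hit
8: hit
5: hit
8: hit
9: miss, evict 1, frames {8,5,9}
5: hit
8: hit
Page faults: 5.

5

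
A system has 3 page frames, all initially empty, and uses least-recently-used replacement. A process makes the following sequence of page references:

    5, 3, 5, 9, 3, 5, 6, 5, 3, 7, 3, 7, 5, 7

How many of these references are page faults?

5 → fault, frames [5]
3 → fault, frames [5, 3]
5 → hit
9 → fault, frames [3, 5, 9]
3 → hit
5 → hit
6 → fault, evict 9, frames [3, 5, 6]
5 → hit
3 → hit
7 → fault, evict 6, frames [5, 3, 7]
3 → hit
7 → hit
5 → hit
7 → hit
Page faults: 5.

5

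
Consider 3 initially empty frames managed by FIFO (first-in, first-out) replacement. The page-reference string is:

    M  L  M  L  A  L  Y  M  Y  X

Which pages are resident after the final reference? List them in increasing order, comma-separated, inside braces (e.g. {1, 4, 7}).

M → fault, frames {M}
L → fault, frames {M,L}
M → hit
L → hit
A → fault, frames {M,L,A}
L → hit
Y → fault, evict M, frames {L,A,Y}
M → fault, evict L, frames {A,Y,M}
Y → hit
X → fault, evict A, frames {Y,M,X}

{M, X, Y}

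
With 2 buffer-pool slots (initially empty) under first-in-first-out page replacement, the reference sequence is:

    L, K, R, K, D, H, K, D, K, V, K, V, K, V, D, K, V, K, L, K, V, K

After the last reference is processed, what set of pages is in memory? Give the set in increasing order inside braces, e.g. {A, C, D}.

L: fault, frames [L]
K: fault, frames [L, K]
R: fault, evict L, frames [K, R]
K: hit
D: fault, evict K, frames [R, D]
H: fault, evict R, frames [D, H]
K: fault, evict D, frames [H, K]
D: fault, evict H, frames [K, D]
K: hit
V: fault, evict K, frames [D, V]
K: fault, evict D, frames [V, K]
V: hit
K: hit
V: hit
D: fault, evict V, frames [K, D]
K: hit
V: fault, evict K, frames [D, V]
K: fault, evict D, frames [V, K]
L: fault, evict V, frames [K, L]
K: hit
V: fault, evict K, frames [L, V]
K: fault, evict L, frames [V, K]

{K, V}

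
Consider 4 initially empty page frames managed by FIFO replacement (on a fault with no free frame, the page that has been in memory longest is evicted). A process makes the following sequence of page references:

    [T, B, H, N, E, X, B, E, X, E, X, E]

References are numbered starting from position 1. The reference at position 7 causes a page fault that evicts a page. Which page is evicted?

pos 1: T → miss, frames [T]
pos 2: B → miss, frames [T, B]
pos 3: H → miss, frames [T, B, H]
pos 4: N → miss, frames [T, B, H, N]
pos 5: E → miss, evict T, frames [B, H, N, E]
pos 6: X → miss, evict B, frames [H, N, E, X]
pos 7: B → miss, evict H, frames [N, E, X, B]
At position 7, page H is evicted.

H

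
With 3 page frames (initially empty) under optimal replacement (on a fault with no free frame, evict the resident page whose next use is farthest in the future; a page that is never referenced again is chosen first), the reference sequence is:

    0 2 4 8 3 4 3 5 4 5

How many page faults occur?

0 → fault, frames [0]
2 → fault, frames [0, 2]
4 → fault, frames [0, 2, 4]
8 → fault, evict 2, frames [0, 4, 8]
3 → fault, evict 8, frames [0, 4, 3]
4 → hit
3 → hit
5 → fault, evict 3, frames [0, 4, 5]
4 → hit
5 → hit
Page faults: 6.

6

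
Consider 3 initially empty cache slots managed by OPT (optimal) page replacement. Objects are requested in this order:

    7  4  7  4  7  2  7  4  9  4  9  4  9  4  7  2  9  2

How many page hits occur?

7 -> miss, frames [7]
4 -> miss, frames [7, 4]
7 -> hit
4 -> hit
7 -> hit
2 -> miss, frames [7, 4, 2]
7 -> hit
4 -> hit
9 -> miss, evict 2, frames [7, 4, 9]
4 -> hit
9 -> hit
4 -> hit
9 -> hit
4 -> hit
7 -> hit
2 -> miss, evict 4, frames [7, 9, 2]
9 -> hit
2 -> hit
Hits: 13.

13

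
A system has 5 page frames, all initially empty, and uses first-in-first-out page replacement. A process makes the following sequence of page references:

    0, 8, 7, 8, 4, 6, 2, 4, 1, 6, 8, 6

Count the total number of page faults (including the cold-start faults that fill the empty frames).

0: miss, frames {0}
8: miss, frames {0,8}
7: miss, frames {0,8,7}
8: hit
4: miss, frames {0,8,7,4}
6: miss, frames {0,8,7,4,6}
2: miss, evict 0, frames {8,7,4,6,2}
4: hit
1: miss, evict 8, frames {7,4,6,2,1}
6: hit
8: miss, evict 7, frames {4,6,2,1,8}
6: hit
Page faults: 8.

8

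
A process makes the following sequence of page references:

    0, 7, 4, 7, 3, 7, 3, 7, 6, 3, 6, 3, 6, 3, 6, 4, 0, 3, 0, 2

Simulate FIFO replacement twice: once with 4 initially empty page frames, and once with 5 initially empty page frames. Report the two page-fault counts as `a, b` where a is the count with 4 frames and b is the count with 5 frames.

4 frames: F F F . F . . . F . . . . . . . F . . F → 7 faults.
5 frames: F F F . F . . . F . . . . . . . . . . F → 6 faults.
6 < 7: adding a frame reduced faults, as is typical.

7, 6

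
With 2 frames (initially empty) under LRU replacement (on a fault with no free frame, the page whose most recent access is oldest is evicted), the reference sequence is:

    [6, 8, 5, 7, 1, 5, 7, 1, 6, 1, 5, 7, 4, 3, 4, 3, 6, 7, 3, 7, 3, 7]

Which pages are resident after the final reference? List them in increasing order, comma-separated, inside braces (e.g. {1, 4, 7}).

6: fault, frames {6}
8: fault, frames {6,8}
5: fault, evict 6, frames {8,5}
7: fault, evict 8, frames {5,7}
1: fault, evict 5, frames {7,1}
5: fault, evict 7, frames {1,5}
7: fault, evict 1, frames {5,7}
1: fault, evict 5, frames {7,1}
6: fault, evict 7, frames {1,6}
1: hit
5: fault, evict 6, frames {1,5}
7: fault, evict 1, frames {5,7}
4: fault, evict 5, frames {7,4}
3: fault, evict 7, frames {4,3}
4: hit
3: hit
6: fault, evict 4, frames {3,6}
7: fault, evict 3, frames {6,7}
3: fault, evict 6, frames {7,3}
7: hit
3: hit
7: hit

{3, 7}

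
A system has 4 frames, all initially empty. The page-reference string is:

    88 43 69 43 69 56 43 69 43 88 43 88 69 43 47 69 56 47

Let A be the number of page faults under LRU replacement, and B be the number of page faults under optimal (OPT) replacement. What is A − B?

1

Under LRU: F F F . . F . . . . . . . . F . F . → 6 faults.
Under OPT: F F F . . F . . . . . . . . F . . . → 5 faults.
A − B = 6 − 5 = 1.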